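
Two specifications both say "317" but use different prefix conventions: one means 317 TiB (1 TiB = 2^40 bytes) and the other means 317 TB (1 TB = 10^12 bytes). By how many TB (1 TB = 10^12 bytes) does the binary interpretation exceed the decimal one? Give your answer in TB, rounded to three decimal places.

317 TiB = 317 × 1,099,511,627,776 = 348,545,186,004,992 bytes
317 TB = 317 × 1,000,000,000,000 = 317,000,000,000,000 bytes
difference = 31,545,186,004,992 bytes
31,545,186,004,992 / 1,000,000,000,000 = 31.545 TB

31.545 TB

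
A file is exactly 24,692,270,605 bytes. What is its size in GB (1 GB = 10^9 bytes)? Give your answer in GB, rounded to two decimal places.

24.69 GB

24,692,270,605 bytes given.
1 GB = 10^9 bytes = 1,000,000,000 bytes
24,692,270,605 / 1,000,000,000 = 24.69 GB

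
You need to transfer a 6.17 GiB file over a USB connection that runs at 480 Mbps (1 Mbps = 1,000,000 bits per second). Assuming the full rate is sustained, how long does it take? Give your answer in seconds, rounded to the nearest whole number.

110 seconds

6.17 GiB = 6,624,987,054.08 bytes = 52,999,896,432.64 bits
480 Mbps = 480,000,000 bits/s
time = 52,999,896,432.64 / 480,000,000 = 110 s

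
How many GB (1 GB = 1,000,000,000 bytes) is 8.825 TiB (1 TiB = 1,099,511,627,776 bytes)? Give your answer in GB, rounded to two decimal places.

9,703.19 GB

8.825 TiB × 1,099,511,627,776 bytes/TiB = 9,703,190,115,123.2 bytes
1 GB = 10^9 bytes = 1,000,000,000 bytes
9,703,190,115,123.2 / 1,000,000,000 = 9,703.19 GB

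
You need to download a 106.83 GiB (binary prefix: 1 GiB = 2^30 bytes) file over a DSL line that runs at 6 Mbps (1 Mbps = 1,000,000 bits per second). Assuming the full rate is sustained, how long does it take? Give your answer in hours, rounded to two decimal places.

106.83 GiB = 114,707,839,057.92 bytes = 917,662,712,463.36 bits
6 Mbps = 6,000,000 bits/s
time = 917,662,712,463.36 / 6,000,000 = 152,943.7854 s
152,943.7854 s / 3600 = 42.48 hours

42.48 hours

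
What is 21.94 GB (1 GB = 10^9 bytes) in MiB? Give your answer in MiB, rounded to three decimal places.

21.94 GB = 21.94 × 10^9 bytes = 21,940,000,000 bytes
1 MiB = 2^20 bytes = 1,048,576 bytes
21,940,000,000 / 1,048,576 = 20,923.615 MiB

20,923.615 MiB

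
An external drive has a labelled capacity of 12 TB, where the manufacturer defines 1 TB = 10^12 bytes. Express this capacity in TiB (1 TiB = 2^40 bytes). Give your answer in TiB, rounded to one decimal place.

10.9 TiB

12 TB × 1,000,000,000,000 bytes/TB = 12,000,000,000,000 bytes
1 TiB = 1,099,511,627,776 bytes
12,000,000,000,000 / 1,099,511,627,776 = 10.9 TiB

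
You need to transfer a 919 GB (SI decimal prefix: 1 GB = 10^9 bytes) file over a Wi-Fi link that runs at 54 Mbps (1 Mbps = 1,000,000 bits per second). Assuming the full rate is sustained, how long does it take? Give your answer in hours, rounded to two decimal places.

37.82 hours

919 GB = 919,000,000,000 bytes = 7,352,000,000,000 bits
54 Mbps = 54,000,000 bits/s
time = 7,352,000,000,000 / 54,000,000 = 136,148.1481 s
136,148.1481 s / 3600 = 37.82 hours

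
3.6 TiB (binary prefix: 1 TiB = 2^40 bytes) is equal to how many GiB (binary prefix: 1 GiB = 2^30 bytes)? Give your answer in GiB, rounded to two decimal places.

3,686.40 GiB

3.6 TiB × 1,099,511,627,776 bytes/TiB = 3,958,241,859,993.6 bytes
1 GiB = 1,073,741,824 bytes
3,958,241,859,993.6 / 1,073,741,824 = 3,686.40 GiB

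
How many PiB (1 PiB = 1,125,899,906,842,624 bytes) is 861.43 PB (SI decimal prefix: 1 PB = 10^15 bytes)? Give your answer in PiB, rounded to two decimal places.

861.43 PB × 1,000,000,000,000,000 bytes/PB = 861,430,000,000,000,000 bytes
1 PiB = 1,125,899,906,842,624 bytes
861,430,000,000,000,000 / 1,125,899,906,842,624 = 765.10 PiB

765.10 PiB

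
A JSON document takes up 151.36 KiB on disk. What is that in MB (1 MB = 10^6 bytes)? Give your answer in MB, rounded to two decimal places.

0.15 MB

151.36 KiB × 1,024 bytes/KiB = 154,992.64 bytes
1 MB = 1,000,000 bytes
154,992.64 / 1,000,000 = 0.15 MB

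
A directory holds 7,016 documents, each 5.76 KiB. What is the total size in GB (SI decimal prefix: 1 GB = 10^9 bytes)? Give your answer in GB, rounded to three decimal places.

0.041 GB

Total = 7,016 × 5.76 KiB = 40412.16 KiB
= 40412.16 × 1,024 bytes = 41,382,051.84 bytes
1 GB = 1,000,000,000 bytes
41,382,051.84 / 1,000,000,000 = 0.041 GB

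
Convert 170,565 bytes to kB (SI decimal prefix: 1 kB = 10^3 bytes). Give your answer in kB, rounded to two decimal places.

170.57 kB

170,565 bytes given.
1 kB = 10^3 bytes = 1,000 bytes
170,565 / 1,000 = 170.57 kB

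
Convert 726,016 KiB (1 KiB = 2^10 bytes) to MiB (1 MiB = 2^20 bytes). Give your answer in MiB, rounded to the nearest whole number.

709 MiB

726,016 KiB × 1,024 bytes/KiB = 743,440,384 bytes
1 MiB = 1,048,576 bytes
743,440,384 / 1,048,576 = 709 MiB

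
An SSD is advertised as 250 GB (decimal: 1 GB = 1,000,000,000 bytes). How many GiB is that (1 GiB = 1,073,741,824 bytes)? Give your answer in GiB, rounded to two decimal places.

250 GB × 1,000,000,000 bytes/GB = 250,000,000,000 bytes
1 GiB = 1,073,741,824 bytes
250,000,000,000 / 1,073,741,824 = 232.83 GiB

232.83 GiB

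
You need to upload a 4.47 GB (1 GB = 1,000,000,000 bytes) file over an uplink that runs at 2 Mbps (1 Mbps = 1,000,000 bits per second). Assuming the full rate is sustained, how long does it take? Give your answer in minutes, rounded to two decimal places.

298.00 minutes

4.47 GB = 4,470,000,000 bytes = 35,760,000,000 bits
2 Mbps = 2,000,000 bits/s
time = 35,760,000,000 / 2,000,000 = 17,880.000 s
17,880.000 s / 60 = 298.00 minutes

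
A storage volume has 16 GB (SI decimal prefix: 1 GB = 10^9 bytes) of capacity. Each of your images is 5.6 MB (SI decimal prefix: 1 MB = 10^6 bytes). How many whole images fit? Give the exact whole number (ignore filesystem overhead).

Capacity: 16 GB = 16,000,000,000 bytes
Per item: 5.6 MB = 5,600,000 bytes
⌊16,000,000,000 / 5,600,000⌋ = 2,857

2,857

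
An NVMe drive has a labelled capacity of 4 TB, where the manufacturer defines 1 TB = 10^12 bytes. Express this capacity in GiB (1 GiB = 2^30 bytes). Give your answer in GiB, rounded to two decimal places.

4 TB = 4 × 10^12 bytes = 4,000,000,000,000 bytes
1 GiB = 1,073,741,824 bytes
4,000,000,000,000 / 1,073,741,824 = 3,725.29 GiB

3,725.29 GiB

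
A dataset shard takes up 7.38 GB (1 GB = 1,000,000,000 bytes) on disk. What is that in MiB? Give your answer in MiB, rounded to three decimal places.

7.38 GB × 1,000,000,000 bytes/GB = 7,380,000,000 bytes
1 MiB = 2^20 bytes = 1,048,576 bytes
7,380,000,000 / 1,048,576 = 7,038.116 MiB

7,038.116 MiB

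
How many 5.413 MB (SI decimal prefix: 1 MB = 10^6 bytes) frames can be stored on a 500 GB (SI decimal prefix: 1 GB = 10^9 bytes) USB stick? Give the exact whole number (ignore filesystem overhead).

Capacity: 500 GB = 500,000,000,000 bytes
Per item: 5.413 MB = 5,413,000 bytes
⌊500,000,000,000 / 5,413,000⌋ = 92,370

92,370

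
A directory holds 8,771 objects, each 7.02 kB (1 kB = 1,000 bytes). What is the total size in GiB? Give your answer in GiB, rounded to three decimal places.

0.057 GiB

Total = 8,771 × 7.02 kB = 61572.42 kB
= 61572.42 × 1,000 bytes = 61,572,420 bytes
1 GiB = 1,073,741,824 bytes
61,572,420 / 1,073,741,824 = 0.057 GiB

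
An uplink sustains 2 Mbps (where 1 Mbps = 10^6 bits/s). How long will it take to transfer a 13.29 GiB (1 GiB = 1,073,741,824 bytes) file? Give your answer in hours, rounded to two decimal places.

15.86 hours

13.29 GiB = 14,270,028,840.96 bytes = 114,160,230,727.68 bits
2 Mbps = 2,000,000 bits/s
time = 114,160,230,727.68 / 2,000,000 = 57,080.1154 s
57,080.1154 s / 3600 = 15.86 hours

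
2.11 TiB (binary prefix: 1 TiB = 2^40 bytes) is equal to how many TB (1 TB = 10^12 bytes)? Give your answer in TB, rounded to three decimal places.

2.320 TB

2.11 TiB = 2.11 × 2^40 bytes = 2,319,969,534,607.36 bytes
1 TB = 10^12 bytes = 1,000,000,000,000 bytes
2,319,969,534,607.36 / 1,000,000,000,000 = 2.320 TB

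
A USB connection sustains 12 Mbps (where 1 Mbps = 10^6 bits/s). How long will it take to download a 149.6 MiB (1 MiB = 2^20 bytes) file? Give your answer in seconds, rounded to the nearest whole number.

149.6 MiB = 156,866,969.6 bytes = 1,254,935,756.8 bits
12 Mbps = 12,000,000 bits/s
time = 1,254,935,756.8 / 12,000,000 = 105 s

105 seconds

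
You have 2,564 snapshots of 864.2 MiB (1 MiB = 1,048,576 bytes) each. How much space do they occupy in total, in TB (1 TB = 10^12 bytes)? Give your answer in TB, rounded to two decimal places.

Total = 2,564 × 864.2 MiB = 2215808.8 MiB
= 2215808.8 × 1,048,576 bytes = 2,323,443,928,268.8 bytes
1 TB = 1,000,000,000,000 bytes
2,323,443,928,268.8 / 1,000,000,000,000 = 2.32 TB

2.32 TB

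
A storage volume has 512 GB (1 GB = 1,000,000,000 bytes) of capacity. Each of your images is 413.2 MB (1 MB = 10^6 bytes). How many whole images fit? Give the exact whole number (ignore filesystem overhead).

1,239

Capacity: 512 GB = 512,000,000,000 bytes
Per item: 413.2 MB = 413,200,000 bytes
⌊512,000,000,000 / 413,200,000⌋ = 1,239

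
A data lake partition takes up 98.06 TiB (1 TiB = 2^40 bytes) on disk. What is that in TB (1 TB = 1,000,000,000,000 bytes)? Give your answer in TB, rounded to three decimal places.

107.818 TB

98.06 TiB = 98.06 × 2^40 bytes = 107,818,110,219,714.56 bytes
1 TB = 10^12 bytes = 1,000,000,000,000 bytes
107,818,110,219,714.56 / 1,000,000,000,000 = 107.818 TB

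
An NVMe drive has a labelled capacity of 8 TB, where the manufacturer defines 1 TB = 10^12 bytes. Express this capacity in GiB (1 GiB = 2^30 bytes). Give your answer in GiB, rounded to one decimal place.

8 TB × 1,000,000,000,000 bytes/TB = 8,000,000,000,000 bytes
1 GiB = 2^30 bytes = 1,073,741,824 bytes
8,000,000,000,000 / 1,073,741,824 = 7,450.6 GiB

7,450.6 GiB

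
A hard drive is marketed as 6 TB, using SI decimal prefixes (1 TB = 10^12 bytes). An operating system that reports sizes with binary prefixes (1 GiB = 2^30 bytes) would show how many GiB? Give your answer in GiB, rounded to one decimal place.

6 TB × 1,000,000,000,000 bytes/TB = 6,000,000,000,000 bytes
1 GiB = 2^30 bytes = 1,073,741,824 bytes
6,000,000,000,000 / 1,073,741,824 = 5,587.9 GiB

5,587.9 GiB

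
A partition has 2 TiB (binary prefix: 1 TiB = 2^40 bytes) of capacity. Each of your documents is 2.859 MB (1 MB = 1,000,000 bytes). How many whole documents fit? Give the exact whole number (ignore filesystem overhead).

Capacity: 2 TiB = 2,199,023,255,552 bytes
Per item: 2.859 MB = 2,859,000 bytes
⌊2,199,023,255,552 / 2,859,000⌋ = 769,158

769,158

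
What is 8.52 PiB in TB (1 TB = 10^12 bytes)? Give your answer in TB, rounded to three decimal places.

9,592.667 TB

8.52 PiB = 8.52 × 2^50 bytes = 9,592,667,206,299,156.48 bytes
1 TB = 10^12 bytes = 1,000,000,000,000 bytes
9,592,667,206,299,156.48 / 1,000,000,000,000 = 9,592.667 TB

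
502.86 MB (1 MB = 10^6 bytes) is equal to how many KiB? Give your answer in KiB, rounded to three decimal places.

502.86 MB = 502.86 × 10^6 bytes = 502,860,000 bytes
1 KiB = 1,024 bytes
502,860,000 / 1,024 = 491,074.219 KiB

491,074.219 KiB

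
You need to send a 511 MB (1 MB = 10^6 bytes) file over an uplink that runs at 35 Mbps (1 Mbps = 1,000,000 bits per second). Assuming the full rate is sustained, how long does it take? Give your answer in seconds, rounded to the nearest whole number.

511 MB = 511,000,000 bytes = 4,088,000,000 bits
35 Mbps = 35,000,000 bits/s
time = 4,088,000,000 / 35,000,000 = 117 s

117 seconds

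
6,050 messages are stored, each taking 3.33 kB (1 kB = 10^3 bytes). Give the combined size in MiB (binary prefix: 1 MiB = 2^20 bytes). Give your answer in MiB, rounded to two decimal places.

19.21 MiB

Total = 6,050 × 3.33 kB = 20146.5 kB
= 20146.5 × 1,000 bytes = 20,146,500 bytes
1 MiB = 1,048,576 bytes
20,146,500 / 1,048,576 = 19.21 MiB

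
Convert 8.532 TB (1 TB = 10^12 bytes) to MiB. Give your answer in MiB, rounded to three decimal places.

8,136,749.268 MiB

8.532 TB = 8.532 × 10^12 bytes = 8,532,000,000,000 bytes
1 MiB = 2^20 bytes = 1,048,576 bytes
8,532,000,000,000 / 1,048,576 = 8,136,749.268 MiB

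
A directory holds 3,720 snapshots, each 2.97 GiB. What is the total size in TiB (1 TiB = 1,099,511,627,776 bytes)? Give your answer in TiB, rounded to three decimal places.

Total = 3,720 × 2.97 GiB = 11048.4 GiB
= 11048.4 × 1,073,741,824 bytes = 11,863,129,168,281.6 bytes
1 TiB = 1,099,511,627,776 bytes
11,863,129,168,281.6 / 1,099,511,627,776 = 10.789 TiB

10.789 TiB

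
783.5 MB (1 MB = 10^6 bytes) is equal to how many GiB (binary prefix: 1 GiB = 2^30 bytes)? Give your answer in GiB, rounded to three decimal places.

0.730 GiB

783.5 MB = 783.5 × 10^6 bytes = 783,500,000 bytes
1 GiB = 1,073,741,824 bytes
783,500,000 / 1,073,741,824 = 0.730 GiB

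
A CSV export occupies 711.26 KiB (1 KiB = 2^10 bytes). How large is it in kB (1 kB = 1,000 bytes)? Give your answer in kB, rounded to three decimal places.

728.330 kB

711.26 KiB = 711.26 × 2^10 bytes = 728,330.24 bytes
1 kB = 10^3 bytes = 1,000 bytes
728,330.24 / 1,000 = 728.330 kB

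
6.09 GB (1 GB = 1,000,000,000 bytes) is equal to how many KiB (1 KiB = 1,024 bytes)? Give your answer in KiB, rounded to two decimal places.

5,947,265.63 KiB

6.09 GB × 1,000,000,000 bytes/GB = 6,090,000,000 bytes
1 KiB = 1,024 bytes
6,090,000,000 / 1,024 = 5,947,265.63 KiB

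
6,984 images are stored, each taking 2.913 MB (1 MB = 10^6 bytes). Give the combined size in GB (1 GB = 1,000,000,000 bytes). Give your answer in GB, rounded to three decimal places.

Total = 6,984 × 2.913 MB = 20344.392 MB
= 20344.392 × 1,000,000 bytes = 20,344,392,000 bytes
1 GB = 1,000,000,000 bytes
20,344,392,000 / 1,000,000,000 = 20.344 GB

20.344 GB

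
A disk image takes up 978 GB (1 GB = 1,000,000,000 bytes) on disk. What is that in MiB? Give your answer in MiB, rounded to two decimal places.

932,693.48 MiB

978 GB × 1,000,000,000 bytes/GB = 978,000,000,000 bytes
1 MiB = 2^20 bytes = 1,048,576 bytes
978,000,000,000 / 1,048,576 = 932,693.48 MiB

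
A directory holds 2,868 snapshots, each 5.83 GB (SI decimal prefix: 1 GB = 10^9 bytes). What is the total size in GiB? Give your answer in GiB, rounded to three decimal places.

Total = 2,868 × 5.83 GB = 16720.44 GB
= 16720.44 × 1,000,000,000 bytes = 16,720,440,000,000 bytes
1 GiB = 1,073,741,824 bytes
16,720,440,000,000 / 1,073,741,824 = 15,572.123 GiB

15,572.123 GiB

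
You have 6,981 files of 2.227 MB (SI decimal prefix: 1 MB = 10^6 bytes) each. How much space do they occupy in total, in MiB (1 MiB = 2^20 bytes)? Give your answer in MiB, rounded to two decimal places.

14,826.48 MiB

Total = 6,981 × 2.227 MB = 15546.687 MB
= 15546.687 × 1,000,000 bytes = 15,546,687,000 bytes
1 MiB = 1,048,576 bytes
15,546,687,000 / 1,048,576 = 14,826.48 MiB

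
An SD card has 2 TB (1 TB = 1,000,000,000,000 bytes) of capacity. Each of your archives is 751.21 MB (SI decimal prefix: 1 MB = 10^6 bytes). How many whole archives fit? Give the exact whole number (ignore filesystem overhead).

Capacity: 2 TB = 2,000,000,000,000 bytes
Per item: 751.21 MB = 751,210,000 bytes
⌊2,000,000,000,000 / 751,210,000⌋ = 2,662

2,662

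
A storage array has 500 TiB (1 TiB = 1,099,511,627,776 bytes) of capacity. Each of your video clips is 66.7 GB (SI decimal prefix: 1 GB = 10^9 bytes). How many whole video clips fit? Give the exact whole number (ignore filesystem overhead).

8,242

Capacity: 500 TiB = 549,755,813,888,000 bytes
Per item: 66.7 GB = 66,700,000,000 bytes
⌊549,755,813,888,000 / 66,700,000,000⌋ = 8,242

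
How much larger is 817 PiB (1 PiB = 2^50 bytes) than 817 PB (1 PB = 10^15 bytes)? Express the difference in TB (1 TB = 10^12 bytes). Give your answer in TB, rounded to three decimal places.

102,860.224 TB

817 PiB = 817 × 1,125,899,906,842,624 = 919,860,223,890,423,808 bytes
817 PB = 817 × 1,000,000,000,000,000 = 817,000,000,000,000,000 bytes
difference = 102,860,223,890,423,808 bytes
102,860,223,890,423,808 / 1,000,000,000,000 = 102,860.224 TB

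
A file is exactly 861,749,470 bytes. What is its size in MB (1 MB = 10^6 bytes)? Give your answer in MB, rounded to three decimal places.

861.749 MB

861,749,470 bytes given.
1 MB = 1,000,000 bytes
861,749,470 / 1,000,000 = 861.749 MB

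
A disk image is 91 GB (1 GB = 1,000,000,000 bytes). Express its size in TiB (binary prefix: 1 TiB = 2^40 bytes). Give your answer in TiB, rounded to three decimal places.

0.083 TiB

91 GB = 91 × 10^9 bytes = 91,000,000,000 bytes
1 TiB = 2^40 bytes = 1,099,511,627,776 bytes
91,000,000,000 / 1,099,511,627,776 = 0.083 TiB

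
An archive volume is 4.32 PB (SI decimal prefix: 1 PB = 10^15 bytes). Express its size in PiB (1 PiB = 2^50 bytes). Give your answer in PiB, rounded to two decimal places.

3.84 PiB

4.32 PB = 4.32 × 10^15 bytes = 4,320,000,000,000,000 bytes
1 PiB = 1,125,899,906,842,624 bytes
4,320,000,000,000,000 / 1,125,899,906,842,624 = 3.84 PiB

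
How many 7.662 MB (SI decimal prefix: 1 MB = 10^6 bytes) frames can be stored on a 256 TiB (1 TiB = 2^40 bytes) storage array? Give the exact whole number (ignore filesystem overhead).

Capacity: 256 TiB = 281,474,976,710,656 bytes
Per item: 7.662 MB = 7,662,000 bytes
⌊281,474,976,710,656 / 7,662,000⌋ = 36,736,488

36,736,488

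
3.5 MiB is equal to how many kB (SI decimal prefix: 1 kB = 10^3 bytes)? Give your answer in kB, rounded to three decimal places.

3,670.016 kB

3.5 MiB = 3.5 × 2^20 bytes = 3,670,016 bytes
1 kB = 10^3 bytes = 1,000 bytes
3,670,016 / 1,000 = 3,670.016 kB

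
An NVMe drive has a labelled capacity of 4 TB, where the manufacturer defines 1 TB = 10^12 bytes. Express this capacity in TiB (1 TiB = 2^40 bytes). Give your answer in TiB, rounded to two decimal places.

3.64 TiB

4 TB = 4 × 10^12 bytes = 4,000,000,000,000 bytes
1 TiB = 1,099,511,627,776 bytes
4,000,000,000,000 / 1,099,511,627,776 = 3.64 TiB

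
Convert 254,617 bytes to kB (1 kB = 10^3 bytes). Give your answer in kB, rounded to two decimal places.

254,617 bytes given.
1 kB = 1,000 bytes
254,617 / 1,000 = 254.62 kB

254.62 kB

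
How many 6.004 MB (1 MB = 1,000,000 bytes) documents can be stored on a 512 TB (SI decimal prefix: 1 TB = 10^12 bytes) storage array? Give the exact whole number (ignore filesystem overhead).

Capacity: 512 TB = 512,000,000,000,000 bytes
Per item: 6.004 MB = 6,004,000 bytes
⌊512,000,000,000,000 / 6,004,000⌋ = 85,276,482

85,276,482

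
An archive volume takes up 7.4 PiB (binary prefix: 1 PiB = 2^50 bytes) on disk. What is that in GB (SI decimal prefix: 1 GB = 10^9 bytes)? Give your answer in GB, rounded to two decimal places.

7.4 PiB = 7.4 × 2^50 bytes = 8,331,659,310,635,417.6 bytes
1 GB = 10^9 bytes = 1,000,000,000 bytes
8,331,659,310,635,417.6 / 1,000,000,000 = 8,331,659.31 GB

8,331,659.31 GB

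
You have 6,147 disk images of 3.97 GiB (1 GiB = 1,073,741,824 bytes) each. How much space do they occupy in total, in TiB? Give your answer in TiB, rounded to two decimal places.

23.83 TiB

Total = 6,147 × 3.97 GiB = 24403.59 GiB
= 24403.59 × 1,073,741,824 bytes = 26,203,155,238,748.16 bytes
1 TiB = 1,099,511,627,776 bytes
26,203,155,238,748.16 / 1,099,511,627,776 = 23.83 TiB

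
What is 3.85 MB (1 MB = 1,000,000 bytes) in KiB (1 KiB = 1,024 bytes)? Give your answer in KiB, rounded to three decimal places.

3.85 MB = 3.85 × 10^6 bytes = 3,850,000 bytes
1 KiB = 2^10 bytes = 1,024 bytes
3,850,000 / 1,024 = 3,759.766 KiB

3,759.766 KiB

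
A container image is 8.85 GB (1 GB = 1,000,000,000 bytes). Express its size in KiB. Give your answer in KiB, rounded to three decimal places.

8,642,578.125 KiB

8.85 GB × 1,000,000,000 bytes/GB = 8,850,000,000 bytes
1 KiB = 2^10 bytes = 1,024 bytes
8,850,000,000 / 1,024 = 8,642,578.125 KiB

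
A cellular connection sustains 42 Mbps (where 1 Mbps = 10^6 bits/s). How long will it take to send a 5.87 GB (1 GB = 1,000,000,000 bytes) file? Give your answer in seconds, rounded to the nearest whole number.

5.87 GB = 5,870,000,000 bytes = 46,960,000,000 bits
42 Mbps = 42,000,000 bits/s
time = 46,960,000,000 / 42,000,000 = 1,118 s

1,118 seconds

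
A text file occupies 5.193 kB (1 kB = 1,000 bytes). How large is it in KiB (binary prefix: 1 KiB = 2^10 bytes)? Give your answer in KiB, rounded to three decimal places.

5.071 KiB

5.193 kB = 5.193 × 10^3 bytes = 5,193 bytes
1 KiB = 1,024 bytes
5,193 / 1,024 = 5.071 KiB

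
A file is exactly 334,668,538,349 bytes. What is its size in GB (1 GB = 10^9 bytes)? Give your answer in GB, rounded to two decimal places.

334.67 GB

334,668,538,349 bytes given.
1 GB = 10^9 bytes = 1,000,000,000 bytes
334,668,538,349 / 1,000,000,000 = 334.67 GB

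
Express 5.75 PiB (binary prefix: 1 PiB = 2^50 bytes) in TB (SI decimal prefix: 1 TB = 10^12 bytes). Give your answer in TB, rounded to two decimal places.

5.75 PiB = 5.75 × 2^50 bytes = 6,473,924,464,345,088 bytes
1 TB = 10^12 bytes = 1,000,000,000,000 bytes
6,473,924,464,345,088 / 1,000,000,000,000 = 6,473.92 TB

6,473.92 TB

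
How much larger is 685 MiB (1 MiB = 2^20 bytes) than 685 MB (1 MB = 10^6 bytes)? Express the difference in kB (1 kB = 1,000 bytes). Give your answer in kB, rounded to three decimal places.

33,274.560 kB

685 MiB = 685 × 1,048,576 = 718,274,560 bytes
685 MB = 685 × 1,000,000 = 685,000,000 bytes
difference = 33,274,560 bytes
33,274,560 / 1,000 = 33,274.560 kB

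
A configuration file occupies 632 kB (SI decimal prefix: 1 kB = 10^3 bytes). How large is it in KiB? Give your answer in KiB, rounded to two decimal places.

632 kB = 632 × 10^3 bytes = 632,000 bytes
1 KiB = 1,024 bytes
632,000 / 1,024 = 617.19 KiB

617.19 KiB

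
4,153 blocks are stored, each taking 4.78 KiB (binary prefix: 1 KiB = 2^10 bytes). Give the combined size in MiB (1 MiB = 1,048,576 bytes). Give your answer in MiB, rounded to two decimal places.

19.39 MiB

Total = 4,153 × 4.78 KiB = 19851.34 KiB
= 19851.34 × 1,024 bytes = 20,327,772.16 bytes
1 MiB = 1,048,576 bytes
20,327,772.16 / 1,048,576 = 19.39 MiB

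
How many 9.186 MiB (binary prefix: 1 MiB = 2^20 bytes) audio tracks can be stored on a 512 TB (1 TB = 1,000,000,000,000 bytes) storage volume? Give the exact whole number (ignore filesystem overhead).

53,154,936

Capacity: 512 TB = 512,000,000,000,000 bytes
Per item: 9.186 MiB = 9,632,219.136 bytes
⌊512,000,000,000,000 / 9,632,219.136⌋ = 53,154,936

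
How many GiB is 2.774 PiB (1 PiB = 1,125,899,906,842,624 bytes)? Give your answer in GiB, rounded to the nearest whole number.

2,908,750 GiB

2.774 PiB × 1,125,899,906,842,624 bytes/PiB = 3,123,246,341,581,438.976 bytes
1 GiB = 2^30 bytes = 1,073,741,824 bytes
3,123,246,341,581,438.976 / 1,073,741,824 = 2,908,750 GiB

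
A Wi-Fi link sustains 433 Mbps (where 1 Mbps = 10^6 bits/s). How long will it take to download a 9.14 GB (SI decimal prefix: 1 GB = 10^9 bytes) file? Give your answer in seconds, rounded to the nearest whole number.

169 seconds

9.14 GB = 9,140,000,000 bytes = 73,120,000,000 bits
433 Mbps = 433,000,000 bits/s
time = 73,120,000,000 / 433,000,000 = 169 s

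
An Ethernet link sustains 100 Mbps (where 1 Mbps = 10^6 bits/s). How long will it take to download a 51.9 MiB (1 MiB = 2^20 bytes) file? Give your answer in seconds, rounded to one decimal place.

4.4 seconds

51.9 MiB = 54,421,094.4 bytes = 435,368,755.2 bits
100 Mbps = 100,000,000 bits/s
time = 435,368,755.2 / 100,000,000 = 4.4 s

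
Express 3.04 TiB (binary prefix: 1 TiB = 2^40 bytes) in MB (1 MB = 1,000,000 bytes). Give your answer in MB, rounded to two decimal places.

3.04 TiB = 3.04 × 2^40 bytes = 3,342,515,348,439.04 bytes
1 MB = 1,000,000 bytes
3,342,515,348,439.04 / 1,000,000 = 3,342,515.35 MB

3,342,515.35 MB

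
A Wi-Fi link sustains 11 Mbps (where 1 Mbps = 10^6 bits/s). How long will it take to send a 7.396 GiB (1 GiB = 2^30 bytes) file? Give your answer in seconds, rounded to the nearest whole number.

7.396 GiB = 7,941,394,530.304 bytes = 63,531,156,242.432 bits
11 Mbps = 11,000,000 bits/s
time = 63,531,156,242.432 / 11,000,000 = 5,776 s

5,776 seconds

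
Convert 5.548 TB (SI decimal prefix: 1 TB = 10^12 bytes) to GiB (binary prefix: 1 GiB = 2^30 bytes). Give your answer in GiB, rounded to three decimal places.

5.548 TB = 5.548 × 10^12 bytes = 5,548,000,000,000 bytes
1 GiB = 1,073,741,824 bytes
5,548,000,000,000 / 1,073,741,824 = 5,166.978 GiB

5,166.978 GiB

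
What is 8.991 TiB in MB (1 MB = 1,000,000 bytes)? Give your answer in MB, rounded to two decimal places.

8.991 TiB × 1,099,511,627,776 bytes/TiB = 9,885,709,045,334.016 bytes
1 MB = 1,000,000 bytes
9,885,709,045,334.016 / 1,000,000 = 9,885,709.05 MB

9,885,709.05 MB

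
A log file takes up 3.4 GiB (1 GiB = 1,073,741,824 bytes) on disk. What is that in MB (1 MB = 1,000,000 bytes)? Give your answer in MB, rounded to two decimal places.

3,650.72 MB

3.4 GiB = 3.4 × 2^30 bytes = 3,650,722,201.6 bytes
1 MB = 1,000,000 bytes
3,650,722,201.6 / 1,000,000 = 3,650.72 MB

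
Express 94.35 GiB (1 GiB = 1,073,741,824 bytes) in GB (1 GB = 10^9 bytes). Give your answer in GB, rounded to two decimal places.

94.35 GiB × 1,073,741,824 bytes/GiB = 101,307,541,094.4 bytes
1 GB = 10^9 bytes = 1,000,000,000 bytes
101,307,541,094.4 / 1,000,000,000 = 101.31 GB

101.31 GB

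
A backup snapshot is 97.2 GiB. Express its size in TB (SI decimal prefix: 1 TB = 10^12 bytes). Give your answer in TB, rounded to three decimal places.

0.104 TB

97.2 GiB × 1,073,741,824 bytes/GiB = 104,367,705,292.8 bytes
1 TB = 10^12 bytes = 1,000,000,000,000 bytes
104,367,705,292.8 / 1,000,000,000,000 = 0.104 TB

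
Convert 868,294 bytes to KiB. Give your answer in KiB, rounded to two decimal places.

847.94 KiB

868,294 bytes given.
1 KiB = 2^10 bytes = 1,024 bytes
868,294 / 1,024 = 847.94 KiB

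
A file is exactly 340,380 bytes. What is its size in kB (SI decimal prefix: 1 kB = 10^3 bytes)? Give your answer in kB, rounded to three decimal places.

340,380 bytes given.
1 kB = 10^3 bytes = 1,000 bytes
340,380 / 1,000 = 340.380 kB

340.380 kB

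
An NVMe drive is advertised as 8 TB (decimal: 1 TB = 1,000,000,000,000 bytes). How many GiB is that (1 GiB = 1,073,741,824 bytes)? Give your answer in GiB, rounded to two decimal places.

8 TB = 8 × 10^12 bytes = 8,000,000,000,000 bytes
1 GiB = 1,073,741,824 bytes
8,000,000,000,000 / 1,073,741,824 = 7,450.58 GiB

7,450.58 GiB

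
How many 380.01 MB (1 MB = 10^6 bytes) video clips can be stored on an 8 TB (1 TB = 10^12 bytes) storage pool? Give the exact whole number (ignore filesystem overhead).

Capacity: 8 TB = 8,000,000,000,000 bytes
Per item: 380.01 MB = 380,010,000 bytes
⌊8,000,000,000,000 / 380,010,000⌋ = 21,052

21,052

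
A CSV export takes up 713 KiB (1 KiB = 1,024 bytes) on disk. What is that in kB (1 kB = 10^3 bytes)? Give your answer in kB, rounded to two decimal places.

713 KiB × 1,024 bytes/KiB = 730,112 bytes
1 kB = 10^3 bytes = 1,000 bytes
730,112 / 1,000 = 730.11 kB

730.11 kB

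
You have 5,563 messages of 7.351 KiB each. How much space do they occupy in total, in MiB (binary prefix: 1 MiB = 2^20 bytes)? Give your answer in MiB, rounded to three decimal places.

Total = 5,563 × 7.351 KiB = 40893.613 KiB
= 40893.613 × 1,024 bytes = 41,875,059.712 bytes
1 MiB = 1,048,576 bytes
41,875,059.712 / 1,048,576 = 39.935 MiB

39.935 MiB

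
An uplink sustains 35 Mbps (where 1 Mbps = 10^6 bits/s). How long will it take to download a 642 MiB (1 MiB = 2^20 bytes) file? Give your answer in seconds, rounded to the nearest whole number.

154 seconds

642 MiB = 673,185,792 bytes = 5,385,486,336 bits
35 Mbps = 35,000,000 bits/s
time = 5,385,486,336 / 35,000,000 = 154 s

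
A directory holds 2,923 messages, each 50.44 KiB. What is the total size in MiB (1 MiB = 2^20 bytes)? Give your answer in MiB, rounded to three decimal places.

143.981 MiB

Total = 2,923 × 50.44 KiB = 147436.12 KiB
= 147436.12 × 1,024 bytes = 150,974,586.88 bytes
1 MiB = 1,048,576 bytes
150,974,586.88 / 1,048,576 = 143.981 MiB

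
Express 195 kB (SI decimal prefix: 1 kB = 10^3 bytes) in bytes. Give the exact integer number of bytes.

195 × 1,000 = 195,000 bytes

195,000 bytes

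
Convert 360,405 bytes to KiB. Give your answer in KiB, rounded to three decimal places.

351.958 KiB

360,405 bytes given.
1 KiB = 1,024 bytes
360,405 / 1,024 = 351.958 KiB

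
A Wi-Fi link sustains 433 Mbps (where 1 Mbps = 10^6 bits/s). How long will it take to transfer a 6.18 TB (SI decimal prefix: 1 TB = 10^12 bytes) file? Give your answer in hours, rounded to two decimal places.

31.72 hours

6.18 TB = 6,180,000,000,000 bytes = 49,440,000,000,000 bits
433 Mbps = 433,000,000 bits/s
time = 49,440,000,000,000 / 433,000,000 = 114,180.1386 s
114,180.1386 s / 3600 = 31.72 hours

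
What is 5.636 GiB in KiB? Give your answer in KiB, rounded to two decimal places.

5,909,774.34 KiB

5.636 GiB × 1,073,741,824 bytes/GiB = 6,051,608,920.064 bytes
1 KiB = 2^10 bytes = 1,024 bytes
6,051,608,920.064 / 1,024 = 5,909,774.34 KiB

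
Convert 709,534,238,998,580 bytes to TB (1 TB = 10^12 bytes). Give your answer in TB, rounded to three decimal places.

709,534,238,998,580 bytes given.
1 TB = 1,000,000,000,000 bytes
709,534,238,998,580 / 1,000,000,000,000 = 709.534 TB

709.534 TB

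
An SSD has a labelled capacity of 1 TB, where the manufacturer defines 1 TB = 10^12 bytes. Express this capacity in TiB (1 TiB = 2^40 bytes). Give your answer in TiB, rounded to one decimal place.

1 TB × 1,000,000,000,000 bytes/TB = 1,000,000,000,000 bytes
1 TiB = 1,099,511,627,776 bytes
1,000,000,000,000 / 1,099,511,627,776 = 0.9 TiB

0.9 TiB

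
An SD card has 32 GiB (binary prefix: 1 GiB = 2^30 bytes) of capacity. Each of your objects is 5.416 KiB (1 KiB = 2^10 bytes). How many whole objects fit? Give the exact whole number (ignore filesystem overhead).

6,195,426

Capacity: 32 GiB = 34,359,738,368 bytes
Per item: 5.416 KiB = 5,545.984 bytes
⌊34,359,738,368 / 5,545.984⌋ = 6,195,426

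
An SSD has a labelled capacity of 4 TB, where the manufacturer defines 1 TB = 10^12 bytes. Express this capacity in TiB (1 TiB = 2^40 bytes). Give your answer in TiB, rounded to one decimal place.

4 TB × 1,000,000,000,000 bytes/TB = 4,000,000,000,000 bytes
1 TiB = 2^40 bytes = 1,099,511,627,776 bytes
4,000,000,000,000 / 1,099,511,627,776 = 3.6 TiB

3.6 TiB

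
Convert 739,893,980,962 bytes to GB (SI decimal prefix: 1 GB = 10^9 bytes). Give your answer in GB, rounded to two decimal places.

739,893,980,962 bytes given.
1 GB = 10^9 bytes = 1,000,000,000 bytes
739,893,980,962 / 1,000,000,000 = 739.89 GB

739.89 GB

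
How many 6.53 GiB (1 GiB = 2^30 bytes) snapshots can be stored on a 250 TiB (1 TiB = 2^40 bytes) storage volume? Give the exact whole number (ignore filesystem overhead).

Capacity: 250 TiB = 274,877,906,944,000 bytes
Per item: 6.53 GiB = 7,011,534,110.72 bytes
⌊274,877,906,944,000 / 7,011,534,110.72⌋ = 39,203

39,203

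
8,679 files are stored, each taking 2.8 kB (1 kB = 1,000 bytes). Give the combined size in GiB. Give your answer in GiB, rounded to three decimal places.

0.023 GiB

Total = 8,679 × 2.8 kB = 24301.2 kB
= 24301.2 × 1,000 bytes = 24,301,200 bytes
1 GiB = 1,073,741,824 bytes
24,301,200 / 1,073,741,824 = 0.023 GiB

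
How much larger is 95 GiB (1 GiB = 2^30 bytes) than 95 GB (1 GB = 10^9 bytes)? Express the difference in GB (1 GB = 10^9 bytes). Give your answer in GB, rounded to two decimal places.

7.01 GB

95 GiB = 95 × 1,073,741,824 = 102,005,473,280 bytes
95 GB = 95 × 1,000,000,000 = 95,000,000,000 bytes
difference = 7,005,473,280 bytes
7,005,473,280 / 1,000,000,000 = 7.01 GB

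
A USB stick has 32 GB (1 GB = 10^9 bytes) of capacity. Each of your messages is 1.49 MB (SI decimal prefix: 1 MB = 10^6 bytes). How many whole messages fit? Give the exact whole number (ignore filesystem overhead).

21,476

Capacity: 32 GB = 32,000,000,000 bytes
Per item: 1.49 MB = 1,490,000 bytes
⌊32,000,000,000 / 1,490,000⌋ = 21,476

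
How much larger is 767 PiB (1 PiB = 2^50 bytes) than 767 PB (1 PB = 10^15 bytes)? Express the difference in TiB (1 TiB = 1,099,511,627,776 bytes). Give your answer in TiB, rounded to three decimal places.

87,825.564 TiB

767 PiB = 767 × 1,125,899,906,842,624 = 863,565,228,548,292,608 bytes
767 PB = 767 × 1,000,000,000,000,000 = 767,000,000,000,000,000 bytes
difference = 96,565,228,548,292,608 bytes
96,565,228,548,292,608 / 1,099,511,627,776 = 87,825.564 TiB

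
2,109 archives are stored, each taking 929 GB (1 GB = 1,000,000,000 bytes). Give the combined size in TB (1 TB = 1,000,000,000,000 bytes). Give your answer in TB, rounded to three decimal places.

Total = 2,109 × 929 GB = 1,959,261 GB
= 1,959,261 × 1,000,000,000 bytes = 1,959,261,000,000,000 bytes
1 TB = 1,000,000,000,000 bytes
1,959,261,000,000,000 / 1,000,000,000,000 = 1,959.261 TB

1,959.261 TB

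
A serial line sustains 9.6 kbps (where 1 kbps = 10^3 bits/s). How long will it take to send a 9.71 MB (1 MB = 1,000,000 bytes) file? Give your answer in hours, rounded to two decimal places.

2.25 hours

9.71 MB = 9,710,000 bytes = 77,680,000 bits
9.6 kbps = 9,600 bits/s
time = 77,680,000 / 9,600 = 8,091.6667 s
8,091.6667 s / 3600 = 2.25 hours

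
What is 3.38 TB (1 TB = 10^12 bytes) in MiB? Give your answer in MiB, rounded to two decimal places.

3,223,419.19 MiB

3.38 TB × 1,000,000,000,000 bytes/TB = 3,380,000,000,000 bytes
1 MiB = 2^20 bytes = 1,048,576 bytes
3,380,000,000,000 / 1,048,576 = 3,223,419.19 MiB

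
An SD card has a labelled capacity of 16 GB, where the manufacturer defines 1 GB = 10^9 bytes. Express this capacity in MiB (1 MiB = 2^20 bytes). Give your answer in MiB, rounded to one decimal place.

16 GB × 1,000,000,000 bytes/GB = 16,000,000,000 bytes
1 MiB = 2^20 bytes = 1,048,576 bytes
16,000,000,000 / 1,048,576 = 15,258.8 MiB

15,258.8 MiB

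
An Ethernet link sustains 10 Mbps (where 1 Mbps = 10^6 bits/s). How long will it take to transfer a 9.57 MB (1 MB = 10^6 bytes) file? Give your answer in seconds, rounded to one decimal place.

9.57 MB = 9,570,000 bytes = 76,560,000 bits
10 Mbps = 10,000,000 bits/s
time = 76,560,000 / 10,000,000 = 7.7 s

7.7 seconds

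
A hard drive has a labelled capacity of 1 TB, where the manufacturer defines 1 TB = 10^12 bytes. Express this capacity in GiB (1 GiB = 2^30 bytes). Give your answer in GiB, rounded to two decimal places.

931.32 GiB

1 TB = 1 × 10^12 bytes = 1,000,000,000,000 bytes
1 GiB = 1,073,741,824 bytes
1,000,000,000,000 / 1,073,741,824 = 931.32 GiB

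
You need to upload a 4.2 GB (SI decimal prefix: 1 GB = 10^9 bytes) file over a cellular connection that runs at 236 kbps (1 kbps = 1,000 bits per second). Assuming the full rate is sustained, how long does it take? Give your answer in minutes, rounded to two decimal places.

2,372.88 minutes

4.2 GB = 4,200,000,000 bytes = 33,600,000,000 bits
236 kbps = 236,000 bits/s
time = 33,600,000,000 / 236,000 = 142,372.881 s
142,372.881 s / 60 = 2,372.88 minutes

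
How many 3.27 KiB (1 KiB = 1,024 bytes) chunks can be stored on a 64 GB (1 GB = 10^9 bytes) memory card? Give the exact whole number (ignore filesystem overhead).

Capacity: 64 GB = 64,000,000,000 bytes
Per item: 3.27 KiB = 3,348.48 bytes
⌊64,000,000,000 / 3,348.48⌋ = 19,113,149

19,113,149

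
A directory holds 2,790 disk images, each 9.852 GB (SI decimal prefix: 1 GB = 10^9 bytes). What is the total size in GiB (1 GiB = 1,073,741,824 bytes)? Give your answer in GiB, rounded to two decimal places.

Total = 2,790 × 9.852 GB = 27487.08 GB
= 27487.08 × 1,000,000,000 bytes = 27,487,080,000,000 bytes
1 GiB = 1,073,741,824 bytes
27,487,080,000,000 / 1,073,741,824 = 25,599.34 GiB

25,599.34 GiB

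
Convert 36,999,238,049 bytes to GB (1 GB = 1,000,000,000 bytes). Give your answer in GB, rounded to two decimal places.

36,999,238,049 bytes given.
1 GB = 1,000,000,000 bytes
36,999,238,049 / 1,000,000,000 = 37.00 GB

37.00 GB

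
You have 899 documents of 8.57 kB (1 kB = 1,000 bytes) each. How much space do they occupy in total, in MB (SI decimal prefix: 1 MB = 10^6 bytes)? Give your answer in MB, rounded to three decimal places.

Total = 899 × 8.57 kB = 7704.43 kB
= 7704.43 × 1,000 bytes = 7,704,430 bytes
1 MB = 1,000,000 bytes
7,704,430 / 1,000,000 = 7.704 MB

7.704 MB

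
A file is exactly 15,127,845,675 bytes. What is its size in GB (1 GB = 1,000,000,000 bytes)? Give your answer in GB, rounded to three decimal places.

15.128 GB

15,127,845,675 bytes given.
1 GB = 1,000,000,000 bytes
15,127,845,675 / 1,000,000,000 = 15.128 GB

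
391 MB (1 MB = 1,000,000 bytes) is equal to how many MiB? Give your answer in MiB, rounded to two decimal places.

391 MB × 1,000,000 bytes/MB = 391,000,000 bytes
1 MiB = 1,048,576 bytes
391,000,000 / 1,048,576 = 372.89 MiB

372.89 MiB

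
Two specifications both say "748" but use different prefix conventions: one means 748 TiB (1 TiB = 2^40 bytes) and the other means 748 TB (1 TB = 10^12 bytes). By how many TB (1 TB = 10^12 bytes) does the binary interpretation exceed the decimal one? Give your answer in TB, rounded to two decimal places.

74.43 TB

748 TiB = 748 × 1,099,511,627,776 = 822,434,697,576,448 bytes
748 TB = 748 × 1,000,000,000,000 = 748,000,000,000,000 bytes
difference = 74,434,697,576,448 bytes
74,434,697,576,448 / 1,000,000,000,000 = 74.43 TB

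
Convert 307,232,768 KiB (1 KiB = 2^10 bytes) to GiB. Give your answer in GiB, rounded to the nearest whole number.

293 GiB

307,232,768 KiB = 307,232,768 × 2^10 bytes = 314,606,354,432 bytes
1 GiB = 1,073,741,824 bytes
314,606,354,432 / 1,073,741,824 = 293 GiB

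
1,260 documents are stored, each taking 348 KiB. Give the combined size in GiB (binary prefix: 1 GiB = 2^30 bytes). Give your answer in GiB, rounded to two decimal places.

Total = 1,260 × 348 KiB = 438,480 KiB
= 438,480 × 1,024 bytes = 449,003,520 bytes
1 GiB = 1,073,741,824 bytes
449,003,520 / 1,073,741,824 = 0.42 GiB

0.42 GiB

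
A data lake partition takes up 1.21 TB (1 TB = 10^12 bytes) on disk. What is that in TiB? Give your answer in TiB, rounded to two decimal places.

1.10 TiB

1.21 TB × 1,000,000,000,000 bytes/TB = 1,210,000,000,000 bytes
1 TiB = 2^40 bytes = 1,099,511,627,776 bytes
1,210,000,000,000 / 1,099,511,627,776 = 1.10 TiB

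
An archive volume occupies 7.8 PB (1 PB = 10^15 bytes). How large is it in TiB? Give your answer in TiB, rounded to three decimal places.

7.8 PB = 7.8 × 10^15 bytes = 7,800,000,000,000,000 bytes
1 TiB = 2^40 bytes = 1,099,511,627,776 bytes
7,800,000,000,000,000 / 1,099,511,627,776 = 7,094.059 TiB

7,094.059 TiB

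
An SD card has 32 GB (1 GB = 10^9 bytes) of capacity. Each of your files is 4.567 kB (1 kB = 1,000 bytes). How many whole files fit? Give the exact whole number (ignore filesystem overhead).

Capacity: 32 GB = 32,000,000,000 bytes
Per item: 4.567 kB = 4,567 bytes
⌊32,000,000,000 / 4,567⌋ = 7,006,787

7,006,787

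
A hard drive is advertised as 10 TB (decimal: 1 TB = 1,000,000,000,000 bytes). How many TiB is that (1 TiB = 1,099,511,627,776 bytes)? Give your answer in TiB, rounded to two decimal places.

9.09 TiB

10 TB = 10 × 10^12 bytes = 10,000,000,000,000 bytes
1 TiB = 2^40 bytes = 1,099,511,627,776 bytes
10,000,000,000,000 / 1,099,511,627,776 = 9.09 TiB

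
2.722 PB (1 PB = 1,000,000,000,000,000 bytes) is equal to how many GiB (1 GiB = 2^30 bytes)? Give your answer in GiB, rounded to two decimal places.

2,535,060.05 GiB

2.722 PB = 2.722 × 10^15 bytes = 2,722,000,000,000,000 bytes
1 GiB = 1,073,741,824 bytes
2,722,000,000,000,000 / 1,073,741,824 = 2,535,060.05 GiB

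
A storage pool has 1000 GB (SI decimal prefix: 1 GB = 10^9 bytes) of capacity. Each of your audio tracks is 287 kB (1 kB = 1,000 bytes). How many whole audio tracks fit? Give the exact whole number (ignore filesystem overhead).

Capacity: 1000 GB = 1,000,000,000,000 bytes
Per item: 287 kB = 287,000 bytes
⌊1,000,000,000,000 / 287,000⌋ = 3,484,320

3,484,320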